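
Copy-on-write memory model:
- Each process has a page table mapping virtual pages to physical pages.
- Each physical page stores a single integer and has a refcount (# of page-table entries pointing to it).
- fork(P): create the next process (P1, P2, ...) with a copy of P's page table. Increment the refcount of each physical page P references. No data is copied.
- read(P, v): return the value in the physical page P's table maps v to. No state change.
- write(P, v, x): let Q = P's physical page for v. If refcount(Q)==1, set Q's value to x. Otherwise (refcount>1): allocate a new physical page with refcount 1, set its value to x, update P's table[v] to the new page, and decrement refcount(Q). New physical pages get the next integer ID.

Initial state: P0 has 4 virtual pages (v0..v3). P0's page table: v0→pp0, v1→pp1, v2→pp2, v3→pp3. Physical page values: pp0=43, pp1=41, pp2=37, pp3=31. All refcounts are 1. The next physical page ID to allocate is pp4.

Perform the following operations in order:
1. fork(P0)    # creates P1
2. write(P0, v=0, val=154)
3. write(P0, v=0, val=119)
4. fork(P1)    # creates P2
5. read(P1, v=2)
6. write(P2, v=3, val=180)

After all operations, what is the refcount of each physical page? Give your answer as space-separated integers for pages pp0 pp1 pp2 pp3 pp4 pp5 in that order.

Answer: 2 3 3 2 1 1

Derivation:
Op 1: fork(P0) -> P1. 4 ppages; refcounts: pp0:2 pp1:2 pp2:2 pp3:2
Op 2: write(P0, v0, 154). refcount(pp0)=2>1 -> COPY to pp4. 5 ppages; refcounts: pp0:1 pp1:2 pp2:2 pp3:2 pp4:1
Op 3: write(P0, v0, 119). refcount(pp4)=1 -> write in place. 5 ppages; refcounts: pp0:1 pp1:2 pp2:2 pp3:2 pp4:1
Op 4: fork(P1) -> P2. 5 ppages; refcounts: pp0:2 pp1:3 pp2:3 pp3:3 pp4:1
Op 5: read(P1, v2) -> 37. No state change.
Op 6: write(P2, v3, 180). refcount(pp3)=3>1 -> COPY to pp5. 6 ppages; refcounts: pp0:2 pp1:3 pp2:3 pp3:2 pp4:1 pp5:1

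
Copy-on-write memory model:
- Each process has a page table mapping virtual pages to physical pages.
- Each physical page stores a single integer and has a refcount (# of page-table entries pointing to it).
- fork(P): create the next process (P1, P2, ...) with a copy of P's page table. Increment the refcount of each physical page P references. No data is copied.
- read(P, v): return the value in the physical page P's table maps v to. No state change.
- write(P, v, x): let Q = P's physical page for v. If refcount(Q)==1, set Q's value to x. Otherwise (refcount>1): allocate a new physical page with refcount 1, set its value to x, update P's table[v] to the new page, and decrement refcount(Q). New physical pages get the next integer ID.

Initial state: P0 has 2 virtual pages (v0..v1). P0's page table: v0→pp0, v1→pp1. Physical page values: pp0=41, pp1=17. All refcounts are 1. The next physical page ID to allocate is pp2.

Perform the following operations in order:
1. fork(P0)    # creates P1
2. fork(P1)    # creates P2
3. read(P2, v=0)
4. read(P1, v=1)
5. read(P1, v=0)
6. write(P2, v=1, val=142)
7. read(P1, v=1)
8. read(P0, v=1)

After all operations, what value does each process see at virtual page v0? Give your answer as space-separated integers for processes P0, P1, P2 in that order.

Answer: 41 41 41

Derivation:
Op 1: fork(P0) -> P1. 2 ppages; refcounts: pp0:2 pp1:2
Op 2: fork(P1) -> P2. 2 ppages; refcounts: pp0:3 pp1:3
Op 3: read(P2, v0) -> 41. No state change.
Op 4: read(P1, v1) -> 17. No state change.
Op 5: read(P1, v0) -> 41. No state change.
Op 6: write(P2, v1, 142). refcount(pp1)=3>1 -> COPY to pp2. 3 ppages; refcounts: pp0:3 pp1:2 pp2:1
Op 7: read(P1, v1) -> 17. No state change.
Op 8: read(P0, v1) -> 17. No state change.
P0: v0 -> pp0 = 41
P1: v0 -> pp0 = 41
P2: v0 -> pp0 = 41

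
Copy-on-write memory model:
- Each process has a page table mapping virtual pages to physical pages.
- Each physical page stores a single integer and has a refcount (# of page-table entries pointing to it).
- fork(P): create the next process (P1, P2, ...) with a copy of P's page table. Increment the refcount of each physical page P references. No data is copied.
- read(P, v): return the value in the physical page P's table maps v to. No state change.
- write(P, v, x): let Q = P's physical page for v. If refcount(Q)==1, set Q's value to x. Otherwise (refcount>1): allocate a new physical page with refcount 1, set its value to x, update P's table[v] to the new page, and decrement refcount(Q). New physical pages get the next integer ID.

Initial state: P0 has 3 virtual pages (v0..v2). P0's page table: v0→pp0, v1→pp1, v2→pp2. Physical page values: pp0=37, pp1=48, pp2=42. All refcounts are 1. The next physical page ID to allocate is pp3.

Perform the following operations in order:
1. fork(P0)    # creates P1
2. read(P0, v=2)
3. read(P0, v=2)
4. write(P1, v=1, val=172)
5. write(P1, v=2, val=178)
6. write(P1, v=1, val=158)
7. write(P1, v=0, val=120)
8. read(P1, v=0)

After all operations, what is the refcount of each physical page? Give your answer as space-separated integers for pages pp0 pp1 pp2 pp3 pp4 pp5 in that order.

Answer: 1 1 1 1 1 1

Derivation:
Op 1: fork(P0) -> P1. 3 ppages; refcounts: pp0:2 pp1:2 pp2:2
Op 2: read(P0, v2) -> 42. No state change.
Op 3: read(P0, v2) -> 42. No state change.
Op 4: write(P1, v1, 172). refcount(pp1)=2>1 -> COPY to pp3. 4 ppages; refcounts: pp0:2 pp1:1 pp2:2 pp3:1
Op 5: write(P1, v2, 178). refcount(pp2)=2>1 -> COPY to pp4. 5 ppages; refcounts: pp0:2 pp1:1 pp2:1 pp3:1 pp4:1
Op 6: write(P1, v1, 158). refcount(pp3)=1 -> write in place. 5 ppages; refcounts: pp0:2 pp1:1 pp2:1 pp3:1 pp4:1
Op 7: write(P1, v0, 120). refcount(pp0)=2>1 -> COPY to pp5. 6 ppages; refcounts: pp0:1 pp1:1 pp2:1 pp3:1 pp4:1 pp5:1
Op 8: read(P1, v0) -> 120. No state change.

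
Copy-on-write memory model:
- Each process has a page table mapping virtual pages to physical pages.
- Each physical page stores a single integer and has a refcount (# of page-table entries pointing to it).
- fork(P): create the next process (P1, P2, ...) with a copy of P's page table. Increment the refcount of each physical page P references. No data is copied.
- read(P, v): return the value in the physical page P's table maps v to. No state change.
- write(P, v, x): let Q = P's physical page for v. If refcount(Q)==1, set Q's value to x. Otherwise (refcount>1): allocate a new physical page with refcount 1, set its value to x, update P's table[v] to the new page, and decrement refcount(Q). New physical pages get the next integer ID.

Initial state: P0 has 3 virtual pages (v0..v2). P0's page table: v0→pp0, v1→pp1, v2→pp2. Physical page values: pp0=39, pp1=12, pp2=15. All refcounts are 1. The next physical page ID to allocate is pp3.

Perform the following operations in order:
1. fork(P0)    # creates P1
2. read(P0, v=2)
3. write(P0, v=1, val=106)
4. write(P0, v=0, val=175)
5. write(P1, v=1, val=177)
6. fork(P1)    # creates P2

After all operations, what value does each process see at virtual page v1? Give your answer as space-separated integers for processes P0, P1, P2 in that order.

Answer: 106 177 177

Derivation:
Op 1: fork(P0) -> P1. 3 ppages; refcounts: pp0:2 pp1:2 pp2:2
Op 2: read(P0, v2) -> 15. No state change.
Op 3: write(P0, v1, 106). refcount(pp1)=2>1 -> COPY to pp3. 4 ppages; refcounts: pp0:2 pp1:1 pp2:2 pp3:1
Op 4: write(P0, v0, 175). refcount(pp0)=2>1 -> COPY to pp4. 5 ppages; refcounts: pp0:1 pp1:1 pp2:2 pp3:1 pp4:1
Op 5: write(P1, v1, 177). refcount(pp1)=1 -> write in place. 5 ppages; refcounts: pp0:1 pp1:1 pp2:2 pp3:1 pp4:1
Op 6: fork(P1) -> P2. 5 ppages; refcounts: pp0:2 pp1:2 pp2:3 pp3:1 pp4:1
P0: v1 -> pp3 = 106
P1: v1 -> pp1 = 177
P2: v1 -> pp1 = 177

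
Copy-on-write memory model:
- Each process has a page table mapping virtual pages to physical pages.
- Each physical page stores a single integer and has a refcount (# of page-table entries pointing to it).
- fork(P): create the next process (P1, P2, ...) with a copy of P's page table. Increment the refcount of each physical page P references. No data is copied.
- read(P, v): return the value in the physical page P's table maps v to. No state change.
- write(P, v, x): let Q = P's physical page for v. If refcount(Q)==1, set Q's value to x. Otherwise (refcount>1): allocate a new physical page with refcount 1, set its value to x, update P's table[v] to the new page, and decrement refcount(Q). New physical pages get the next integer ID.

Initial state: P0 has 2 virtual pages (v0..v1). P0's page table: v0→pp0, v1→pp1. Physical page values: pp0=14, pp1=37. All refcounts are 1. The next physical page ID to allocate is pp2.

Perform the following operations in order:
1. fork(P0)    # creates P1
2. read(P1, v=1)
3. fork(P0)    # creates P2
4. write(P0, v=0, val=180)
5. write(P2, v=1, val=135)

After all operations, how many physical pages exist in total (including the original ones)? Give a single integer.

Answer: 4

Derivation:
Op 1: fork(P0) -> P1. 2 ppages; refcounts: pp0:2 pp1:2
Op 2: read(P1, v1) -> 37. No state change.
Op 3: fork(P0) -> P2. 2 ppages; refcounts: pp0:3 pp1:3
Op 4: write(P0, v0, 180). refcount(pp0)=3>1 -> COPY to pp2. 3 ppages; refcounts: pp0:2 pp1:3 pp2:1
Op 5: write(P2, v1, 135). refcount(pp1)=3>1 -> COPY to pp3. 4 ppages; refcounts: pp0:2 pp1:2 pp2:1 pp3:1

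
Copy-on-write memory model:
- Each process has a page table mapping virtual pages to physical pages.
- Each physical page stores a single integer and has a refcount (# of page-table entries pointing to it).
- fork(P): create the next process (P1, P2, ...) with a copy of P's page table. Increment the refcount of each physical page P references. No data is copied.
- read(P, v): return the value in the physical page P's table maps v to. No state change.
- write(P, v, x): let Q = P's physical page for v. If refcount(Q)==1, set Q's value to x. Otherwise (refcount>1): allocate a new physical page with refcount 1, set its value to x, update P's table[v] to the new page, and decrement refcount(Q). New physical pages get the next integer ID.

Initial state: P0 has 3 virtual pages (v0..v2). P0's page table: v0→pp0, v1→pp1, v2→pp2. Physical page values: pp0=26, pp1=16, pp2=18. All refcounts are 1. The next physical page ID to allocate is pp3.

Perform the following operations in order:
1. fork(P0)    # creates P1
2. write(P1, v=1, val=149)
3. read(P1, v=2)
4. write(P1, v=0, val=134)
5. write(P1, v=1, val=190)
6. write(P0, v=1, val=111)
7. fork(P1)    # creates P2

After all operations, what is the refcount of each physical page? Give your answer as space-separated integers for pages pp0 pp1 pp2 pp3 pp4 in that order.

Op 1: fork(P0) -> P1. 3 ppages; refcounts: pp0:2 pp1:2 pp2:2
Op 2: write(P1, v1, 149). refcount(pp1)=2>1 -> COPY to pp3. 4 ppages; refcounts: pp0:2 pp1:1 pp2:2 pp3:1
Op 3: read(P1, v2) -> 18. No state change.
Op 4: write(P1, v0, 134). refcount(pp0)=2>1 -> COPY to pp4. 5 ppages; refcounts: pp0:1 pp1:1 pp2:2 pp3:1 pp4:1
Op 5: write(P1, v1, 190). refcount(pp3)=1 -> write in place. 5 ppages; refcounts: pp0:1 pp1:1 pp2:2 pp3:1 pp4:1
Op 6: write(P0, v1, 111). refcount(pp1)=1 -> write in place. 5 ppages; refcounts: pp0:1 pp1:1 pp2:2 pp3:1 pp4:1
Op 7: fork(P1) -> P2. 5 ppages; refcounts: pp0:1 pp1:1 pp2:3 pp3:2 pp4:2

Answer: 1 1 3 2 2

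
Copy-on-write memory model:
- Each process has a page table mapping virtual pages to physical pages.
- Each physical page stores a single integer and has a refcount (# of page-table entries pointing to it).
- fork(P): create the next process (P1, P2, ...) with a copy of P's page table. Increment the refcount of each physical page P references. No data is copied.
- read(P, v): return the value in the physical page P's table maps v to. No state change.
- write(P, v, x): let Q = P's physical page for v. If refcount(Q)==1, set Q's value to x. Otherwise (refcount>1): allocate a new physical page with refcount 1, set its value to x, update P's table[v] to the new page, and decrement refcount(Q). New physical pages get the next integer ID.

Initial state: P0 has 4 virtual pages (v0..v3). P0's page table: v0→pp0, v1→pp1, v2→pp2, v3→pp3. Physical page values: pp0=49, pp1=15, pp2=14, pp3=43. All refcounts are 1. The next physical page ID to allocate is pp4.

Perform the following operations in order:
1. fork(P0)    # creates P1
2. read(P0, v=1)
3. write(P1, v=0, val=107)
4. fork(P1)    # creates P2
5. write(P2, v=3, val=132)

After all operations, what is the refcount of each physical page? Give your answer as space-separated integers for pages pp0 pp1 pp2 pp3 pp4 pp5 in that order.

Op 1: fork(P0) -> P1. 4 ppages; refcounts: pp0:2 pp1:2 pp2:2 pp3:2
Op 2: read(P0, v1) -> 15. No state change.
Op 3: write(P1, v0, 107). refcount(pp0)=2>1 -> COPY to pp4. 5 ppages; refcounts: pp0:1 pp1:2 pp2:2 pp3:2 pp4:1
Op 4: fork(P1) -> P2. 5 ppages; refcounts: pp0:1 pp1:3 pp2:3 pp3:3 pp4:2
Op 5: write(P2, v3, 132). refcount(pp3)=3>1 -> COPY to pp5. 6 ppages; refcounts: pp0:1 pp1:3 pp2:3 pp3:2 pp4:2 pp5:1

Answer: 1 3 3 2 2 1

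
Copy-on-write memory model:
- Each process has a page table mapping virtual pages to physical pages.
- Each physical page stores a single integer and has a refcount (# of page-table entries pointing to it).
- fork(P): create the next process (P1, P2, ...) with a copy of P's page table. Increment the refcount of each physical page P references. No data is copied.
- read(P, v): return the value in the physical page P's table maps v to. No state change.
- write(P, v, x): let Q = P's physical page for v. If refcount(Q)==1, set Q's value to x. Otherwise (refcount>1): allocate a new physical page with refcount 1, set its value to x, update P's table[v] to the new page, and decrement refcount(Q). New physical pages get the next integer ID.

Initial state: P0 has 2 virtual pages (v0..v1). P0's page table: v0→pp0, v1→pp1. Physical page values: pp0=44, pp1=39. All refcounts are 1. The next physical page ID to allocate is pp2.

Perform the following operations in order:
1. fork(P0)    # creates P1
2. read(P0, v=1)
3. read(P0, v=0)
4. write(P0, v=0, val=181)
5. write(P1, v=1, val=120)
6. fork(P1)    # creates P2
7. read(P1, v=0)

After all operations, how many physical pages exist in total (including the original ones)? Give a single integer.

Answer: 4

Derivation:
Op 1: fork(P0) -> P1. 2 ppages; refcounts: pp0:2 pp1:2
Op 2: read(P0, v1) -> 39. No state change.
Op 3: read(P0, v0) -> 44. No state change.
Op 4: write(P0, v0, 181). refcount(pp0)=2>1 -> COPY to pp2. 3 ppages; refcounts: pp0:1 pp1:2 pp2:1
Op 5: write(P1, v1, 120). refcount(pp1)=2>1 -> COPY to pp3. 4 ppages; refcounts: pp0:1 pp1:1 pp2:1 pp3:1
Op 6: fork(P1) -> P2. 4 ppages; refcounts: pp0:2 pp1:1 pp2:1 pp3:2
Op 7: read(P1, v0) -> 44. No state change.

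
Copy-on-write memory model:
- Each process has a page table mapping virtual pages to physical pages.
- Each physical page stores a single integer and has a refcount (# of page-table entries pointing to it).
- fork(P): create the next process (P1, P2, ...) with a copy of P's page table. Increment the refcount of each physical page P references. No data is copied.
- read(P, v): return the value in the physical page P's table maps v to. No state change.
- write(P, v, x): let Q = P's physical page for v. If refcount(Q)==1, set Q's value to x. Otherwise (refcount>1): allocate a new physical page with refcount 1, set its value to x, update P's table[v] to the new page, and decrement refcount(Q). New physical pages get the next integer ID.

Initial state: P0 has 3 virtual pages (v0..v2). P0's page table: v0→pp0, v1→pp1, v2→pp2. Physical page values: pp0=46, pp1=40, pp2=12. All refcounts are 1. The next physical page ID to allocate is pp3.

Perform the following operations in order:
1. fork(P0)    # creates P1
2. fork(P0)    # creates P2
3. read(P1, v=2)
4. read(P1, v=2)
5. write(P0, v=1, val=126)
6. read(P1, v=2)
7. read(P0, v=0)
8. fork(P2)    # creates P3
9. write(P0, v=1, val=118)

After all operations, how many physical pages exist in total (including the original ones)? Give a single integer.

Op 1: fork(P0) -> P1. 3 ppages; refcounts: pp0:2 pp1:2 pp2:2
Op 2: fork(P0) -> P2. 3 ppages; refcounts: pp0:3 pp1:3 pp2:3
Op 3: read(P1, v2) -> 12. No state change.
Op 4: read(P1, v2) -> 12. No state change.
Op 5: write(P0, v1, 126). refcount(pp1)=3>1 -> COPY to pp3. 4 ppages; refcounts: pp0:3 pp1:2 pp2:3 pp3:1
Op 6: read(P1, v2) -> 12. No state change.
Op 7: read(P0, v0) -> 46. No state change.
Op 8: fork(P2) -> P3. 4 ppages; refcounts: pp0:4 pp1:3 pp2:4 pp3:1
Op 9: write(P0, v1, 118). refcount(pp3)=1 -> write in place. 4 ppages; refcounts: pp0:4 pp1:3 pp2:4 pp3:1

Answer: 4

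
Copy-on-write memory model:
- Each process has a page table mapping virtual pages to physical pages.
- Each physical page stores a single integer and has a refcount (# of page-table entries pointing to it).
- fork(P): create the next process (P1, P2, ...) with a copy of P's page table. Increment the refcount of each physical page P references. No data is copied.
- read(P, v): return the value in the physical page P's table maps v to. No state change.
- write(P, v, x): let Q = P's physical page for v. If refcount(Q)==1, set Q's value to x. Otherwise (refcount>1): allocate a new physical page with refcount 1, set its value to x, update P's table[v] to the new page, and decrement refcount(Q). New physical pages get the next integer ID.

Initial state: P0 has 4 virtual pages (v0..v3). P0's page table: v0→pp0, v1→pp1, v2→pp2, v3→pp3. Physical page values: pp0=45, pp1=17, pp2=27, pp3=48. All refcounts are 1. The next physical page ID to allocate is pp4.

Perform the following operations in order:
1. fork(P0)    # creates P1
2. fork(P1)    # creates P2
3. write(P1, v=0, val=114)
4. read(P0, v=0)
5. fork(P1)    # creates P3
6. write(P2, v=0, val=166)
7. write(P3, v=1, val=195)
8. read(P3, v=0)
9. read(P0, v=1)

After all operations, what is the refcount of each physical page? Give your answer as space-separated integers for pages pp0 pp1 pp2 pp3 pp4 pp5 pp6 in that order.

Op 1: fork(P0) -> P1. 4 ppages; refcounts: pp0:2 pp1:2 pp2:2 pp3:2
Op 2: fork(P1) -> P2. 4 ppages; refcounts: pp0:3 pp1:3 pp2:3 pp3:3
Op 3: write(P1, v0, 114). refcount(pp0)=3>1 -> COPY to pp4. 5 ppages; refcounts: pp0:2 pp1:3 pp2:3 pp3:3 pp4:1
Op 4: read(P0, v0) -> 45. No state change.
Op 5: fork(P1) -> P3. 5 ppages; refcounts: pp0:2 pp1:4 pp2:4 pp3:4 pp4:2
Op 6: write(P2, v0, 166). refcount(pp0)=2>1 -> COPY to pp5. 6 ppages; refcounts: pp0:1 pp1:4 pp2:4 pp3:4 pp4:2 pp5:1
Op 7: write(P3, v1, 195). refcount(pp1)=4>1 -> COPY to pp6. 7 ppages; refcounts: pp0:1 pp1:3 pp2:4 pp3:4 pp4:2 pp5:1 pp6:1
Op 8: read(P3, v0) -> 114. No state change.
Op 9: read(P0, v1) -> 17. No state change.

Answer: 1 3 4 4 2 1 1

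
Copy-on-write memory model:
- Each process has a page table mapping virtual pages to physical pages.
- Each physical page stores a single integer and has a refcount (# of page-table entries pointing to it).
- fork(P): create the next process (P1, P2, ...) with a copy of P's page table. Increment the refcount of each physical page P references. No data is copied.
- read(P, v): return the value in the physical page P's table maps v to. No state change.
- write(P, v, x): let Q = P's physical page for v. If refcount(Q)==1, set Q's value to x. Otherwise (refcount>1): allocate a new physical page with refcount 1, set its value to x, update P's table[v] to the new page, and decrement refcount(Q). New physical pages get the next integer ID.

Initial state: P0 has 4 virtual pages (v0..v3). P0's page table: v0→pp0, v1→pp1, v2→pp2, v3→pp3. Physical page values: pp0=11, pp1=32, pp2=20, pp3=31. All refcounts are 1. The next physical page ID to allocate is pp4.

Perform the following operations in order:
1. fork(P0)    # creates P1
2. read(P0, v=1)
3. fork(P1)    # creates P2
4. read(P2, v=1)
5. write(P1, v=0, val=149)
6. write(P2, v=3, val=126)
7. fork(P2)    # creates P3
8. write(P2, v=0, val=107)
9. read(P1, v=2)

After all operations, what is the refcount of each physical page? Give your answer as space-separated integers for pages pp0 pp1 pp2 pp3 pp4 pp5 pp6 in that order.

Answer: 2 4 4 2 1 2 1

Derivation:
Op 1: fork(P0) -> P1. 4 ppages; refcounts: pp0:2 pp1:2 pp2:2 pp3:2
Op 2: read(P0, v1) -> 32. No state change.
Op 3: fork(P1) -> P2. 4 ppages; refcounts: pp0:3 pp1:3 pp2:3 pp3:3
Op 4: read(P2, v1) -> 32. No state change.
Op 5: write(P1, v0, 149). refcount(pp0)=3>1 -> COPY to pp4. 5 ppages; refcounts: pp0:2 pp1:3 pp2:3 pp3:3 pp4:1
Op 6: write(P2, v3, 126). refcount(pp3)=3>1 -> COPY to pp5. 6 ppages; refcounts: pp0:2 pp1:3 pp2:3 pp3:2 pp4:1 pp5:1
Op 7: fork(P2) -> P3. 6 ppages; refcounts: pp0:3 pp1:4 pp2:4 pp3:2 pp4:1 pp5:2
Op 8: write(P2, v0, 107). refcount(pp0)=3>1 -> COPY to pp6. 7 ppages; refcounts: pp0:2 pp1:4 pp2:4 pp3:2 pp4:1 pp5:2 pp6:1
Op 9: read(P1, v2) -> 20. No state change.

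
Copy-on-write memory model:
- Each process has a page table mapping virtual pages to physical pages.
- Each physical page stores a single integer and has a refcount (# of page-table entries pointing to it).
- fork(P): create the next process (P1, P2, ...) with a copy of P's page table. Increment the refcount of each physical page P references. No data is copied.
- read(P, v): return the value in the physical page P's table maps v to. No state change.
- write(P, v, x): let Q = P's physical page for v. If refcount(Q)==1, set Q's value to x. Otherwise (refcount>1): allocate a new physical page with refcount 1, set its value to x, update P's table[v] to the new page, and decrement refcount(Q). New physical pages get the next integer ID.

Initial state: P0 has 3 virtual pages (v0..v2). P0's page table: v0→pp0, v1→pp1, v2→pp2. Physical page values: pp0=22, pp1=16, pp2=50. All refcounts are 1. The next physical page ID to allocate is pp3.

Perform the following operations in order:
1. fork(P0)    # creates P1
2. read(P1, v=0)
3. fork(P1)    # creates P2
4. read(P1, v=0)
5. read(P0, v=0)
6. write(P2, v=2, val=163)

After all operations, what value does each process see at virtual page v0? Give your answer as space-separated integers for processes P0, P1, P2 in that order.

Op 1: fork(P0) -> P1. 3 ppages; refcounts: pp0:2 pp1:2 pp2:2
Op 2: read(P1, v0) -> 22. No state change.
Op 3: fork(P1) -> P2. 3 ppages; refcounts: pp0:3 pp1:3 pp2:3
Op 4: read(P1, v0) -> 22. No state change.
Op 5: read(P0, v0) -> 22. No state change.
Op 6: write(P2, v2, 163). refcount(pp2)=3>1 -> COPY to pp3. 4 ppages; refcounts: pp0:3 pp1:3 pp2:2 pp3:1
P0: v0 -> pp0 = 22
P1: v0 -> pp0 = 22
P2: v0 -> pp0 = 22

Answer: 22 22 22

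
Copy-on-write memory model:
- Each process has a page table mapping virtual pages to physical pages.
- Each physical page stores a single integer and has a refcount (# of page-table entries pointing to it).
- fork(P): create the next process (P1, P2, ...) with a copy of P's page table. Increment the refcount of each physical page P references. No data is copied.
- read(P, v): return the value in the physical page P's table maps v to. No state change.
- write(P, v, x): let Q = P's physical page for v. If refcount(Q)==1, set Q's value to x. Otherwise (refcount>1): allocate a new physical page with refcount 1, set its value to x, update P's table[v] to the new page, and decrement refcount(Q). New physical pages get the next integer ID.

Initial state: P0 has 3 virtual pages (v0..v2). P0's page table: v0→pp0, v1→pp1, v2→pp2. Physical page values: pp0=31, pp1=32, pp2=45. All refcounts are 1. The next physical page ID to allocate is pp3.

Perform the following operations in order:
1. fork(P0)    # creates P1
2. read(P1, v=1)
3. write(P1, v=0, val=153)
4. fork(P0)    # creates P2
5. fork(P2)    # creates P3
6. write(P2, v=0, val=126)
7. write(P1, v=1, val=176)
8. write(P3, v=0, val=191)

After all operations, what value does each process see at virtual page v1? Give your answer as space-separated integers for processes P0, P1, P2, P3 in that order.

Op 1: fork(P0) -> P1. 3 ppages; refcounts: pp0:2 pp1:2 pp2:2
Op 2: read(P1, v1) -> 32. No state change.
Op 3: write(P1, v0, 153). refcount(pp0)=2>1 -> COPY to pp3. 4 ppages; refcounts: pp0:1 pp1:2 pp2:2 pp3:1
Op 4: fork(P0) -> P2. 4 ppages; refcounts: pp0:2 pp1:3 pp2:3 pp3:1
Op 5: fork(P2) -> P3. 4 ppages; refcounts: pp0:3 pp1:4 pp2:4 pp3:1
Op 6: write(P2, v0, 126). refcount(pp0)=3>1 -> COPY to pp4. 5 ppages; refcounts: pp0:2 pp1:4 pp2:4 pp3:1 pp4:1
Op 7: write(P1, v1, 176). refcount(pp1)=4>1 -> COPY to pp5. 6 ppages; refcounts: pp0:2 pp1:3 pp2:4 pp3:1 pp4:1 pp5:1
Op 8: write(P3, v0, 191). refcount(pp0)=2>1 -> COPY to pp6. 7 ppages; refcounts: pp0:1 pp1:3 pp2:4 pp3:1 pp4:1 pp5:1 pp6:1
P0: v1 -> pp1 = 32
P1: v1 -> pp5 = 176
P2: v1 -> pp1 = 32
P3: v1 -> pp1 = 32

Answer: 32 176 32 32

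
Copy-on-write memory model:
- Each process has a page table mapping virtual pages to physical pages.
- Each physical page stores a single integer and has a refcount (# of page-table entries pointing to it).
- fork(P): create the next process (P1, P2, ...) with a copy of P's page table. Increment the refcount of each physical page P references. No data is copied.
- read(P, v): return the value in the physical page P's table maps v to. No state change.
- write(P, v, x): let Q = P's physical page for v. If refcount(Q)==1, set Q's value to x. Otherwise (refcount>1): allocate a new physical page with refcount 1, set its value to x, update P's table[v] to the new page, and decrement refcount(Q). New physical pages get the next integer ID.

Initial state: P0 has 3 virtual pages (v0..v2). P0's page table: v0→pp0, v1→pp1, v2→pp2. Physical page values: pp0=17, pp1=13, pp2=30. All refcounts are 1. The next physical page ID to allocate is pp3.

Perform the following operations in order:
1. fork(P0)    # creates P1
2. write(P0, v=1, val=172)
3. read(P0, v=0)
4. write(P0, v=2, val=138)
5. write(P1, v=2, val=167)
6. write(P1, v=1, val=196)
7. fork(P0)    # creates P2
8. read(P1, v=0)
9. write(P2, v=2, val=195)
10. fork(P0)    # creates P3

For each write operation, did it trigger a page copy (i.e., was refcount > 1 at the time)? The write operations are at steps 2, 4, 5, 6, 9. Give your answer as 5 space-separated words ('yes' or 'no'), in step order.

Op 1: fork(P0) -> P1. 3 ppages; refcounts: pp0:2 pp1:2 pp2:2
Op 2: write(P0, v1, 172). refcount(pp1)=2>1 -> COPY to pp3. 4 ppages; refcounts: pp0:2 pp1:1 pp2:2 pp3:1
Op 3: read(P0, v0) -> 17. No state change.
Op 4: write(P0, v2, 138). refcount(pp2)=2>1 -> COPY to pp4. 5 ppages; refcounts: pp0:2 pp1:1 pp2:1 pp3:1 pp4:1
Op 5: write(P1, v2, 167). refcount(pp2)=1 -> write in place. 5 ppages; refcounts: pp0:2 pp1:1 pp2:1 pp3:1 pp4:1
Op 6: write(P1, v1, 196). refcount(pp1)=1 -> write in place. 5 ppages; refcounts: pp0:2 pp1:1 pp2:1 pp3:1 pp4:1
Op 7: fork(P0) -> P2. 5 ppages; refcounts: pp0:3 pp1:1 pp2:1 pp3:2 pp4:2
Op 8: read(P1, v0) -> 17. No state change.
Op 9: write(P2, v2, 195). refcount(pp4)=2>1 -> COPY to pp5. 6 ppages; refcounts: pp0:3 pp1:1 pp2:1 pp3:2 pp4:1 pp5:1
Op 10: fork(P0) -> P3. 6 ppages; refcounts: pp0:4 pp1:1 pp2:1 pp3:3 pp4:2 pp5:1

yes yes no no yes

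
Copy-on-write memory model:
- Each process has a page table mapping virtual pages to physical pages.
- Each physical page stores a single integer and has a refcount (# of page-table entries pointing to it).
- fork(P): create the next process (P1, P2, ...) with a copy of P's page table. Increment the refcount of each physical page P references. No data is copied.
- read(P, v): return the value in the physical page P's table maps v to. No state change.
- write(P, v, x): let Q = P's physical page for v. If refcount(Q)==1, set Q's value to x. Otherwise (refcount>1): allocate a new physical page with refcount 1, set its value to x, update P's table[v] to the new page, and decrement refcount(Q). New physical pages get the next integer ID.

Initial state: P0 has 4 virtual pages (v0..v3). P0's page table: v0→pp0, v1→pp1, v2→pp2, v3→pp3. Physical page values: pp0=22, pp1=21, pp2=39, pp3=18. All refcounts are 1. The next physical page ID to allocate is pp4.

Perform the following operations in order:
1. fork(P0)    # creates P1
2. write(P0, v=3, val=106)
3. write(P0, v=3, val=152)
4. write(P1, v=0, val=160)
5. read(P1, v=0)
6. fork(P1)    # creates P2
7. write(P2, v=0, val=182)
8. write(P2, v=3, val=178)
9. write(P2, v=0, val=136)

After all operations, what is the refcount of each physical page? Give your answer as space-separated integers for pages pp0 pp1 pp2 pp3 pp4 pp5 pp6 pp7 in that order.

Answer: 1 3 3 1 1 1 1 1

Derivation:
Op 1: fork(P0) -> P1. 4 ppages; refcounts: pp0:2 pp1:2 pp2:2 pp3:2
Op 2: write(P0, v3, 106). refcount(pp3)=2>1 -> COPY to pp4. 5 ppages; refcounts: pp0:2 pp1:2 pp2:2 pp3:1 pp4:1
Op 3: write(P0, v3, 152). refcount(pp4)=1 -> write in place. 5 ppages; refcounts: pp0:2 pp1:2 pp2:2 pp3:1 pp4:1
Op 4: write(P1, v0, 160). refcount(pp0)=2>1 -> COPY to pp5. 6 ppages; refcounts: pp0:1 pp1:2 pp2:2 pp3:1 pp4:1 pp5:1
Op 5: read(P1, v0) -> 160. No state change.
Op 6: fork(P1) -> P2. 6 ppages; refcounts: pp0:1 pp1:3 pp2:3 pp3:2 pp4:1 pp5:2
Op 7: write(P2, v0, 182). refcount(pp5)=2>1 -> COPY to pp6. 7 ppages; refcounts: pp0:1 pp1:3 pp2:3 pp3:2 pp4:1 pp5:1 pp6:1
Op 8: write(P2, v3, 178). refcount(pp3)=2>1 -> COPY to pp7. 8 ppages; refcounts: pp0:1 pp1:3 pp2:3 pp3:1 pp4:1 pp5:1 pp6:1 pp7:1
Op 9: write(P2, v0, 136). refcount(pp6)=1 -> write in place. 8 ppages; refcounts: pp0:1 pp1:3 pp2:3 pp3:1 pp4:1 pp5:1 pp6:1 pp7:1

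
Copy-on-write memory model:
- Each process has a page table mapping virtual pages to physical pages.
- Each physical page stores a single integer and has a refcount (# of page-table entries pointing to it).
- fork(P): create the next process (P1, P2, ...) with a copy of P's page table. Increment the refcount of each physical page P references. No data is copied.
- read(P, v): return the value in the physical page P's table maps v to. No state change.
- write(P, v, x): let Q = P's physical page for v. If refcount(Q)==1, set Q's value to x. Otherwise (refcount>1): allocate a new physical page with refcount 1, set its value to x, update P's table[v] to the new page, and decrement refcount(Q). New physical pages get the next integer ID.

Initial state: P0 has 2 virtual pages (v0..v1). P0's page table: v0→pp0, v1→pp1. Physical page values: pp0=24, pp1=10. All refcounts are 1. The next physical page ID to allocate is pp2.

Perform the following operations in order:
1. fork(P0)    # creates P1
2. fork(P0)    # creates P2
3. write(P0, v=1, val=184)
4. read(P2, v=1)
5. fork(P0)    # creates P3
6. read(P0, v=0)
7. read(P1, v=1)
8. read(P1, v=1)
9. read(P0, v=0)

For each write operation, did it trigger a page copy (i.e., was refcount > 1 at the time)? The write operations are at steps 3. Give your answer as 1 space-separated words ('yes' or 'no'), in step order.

Op 1: fork(P0) -> P1. 2 ppages; refcounts: pp0:2 pp1:2
Op 2: fork(P0) -> P2. 2 ppages; refcounts: pp0:3 pp1:3
Op 3: write(P0, v1, 184). refcount(pp1)=3>1 -> COPY to pp2. 3 ppages; refcounts: pp0:3 pp1:2 pp2:1
Op 4: read(P2, v1) -> 10. No state change.
Op 5: fork(P0) -> P3. 3 ppages; refcounts: pp0:4 pp1:2 pp2:2
Op 6: read(P0, v0) -> 24. No state change.
Op 7: read(P1, v1) -> 10. No state change.
Op 8: read(P1, v1) -> 10. No state change.
Op 9: read(P0, v0) -> 24. No state change.

yes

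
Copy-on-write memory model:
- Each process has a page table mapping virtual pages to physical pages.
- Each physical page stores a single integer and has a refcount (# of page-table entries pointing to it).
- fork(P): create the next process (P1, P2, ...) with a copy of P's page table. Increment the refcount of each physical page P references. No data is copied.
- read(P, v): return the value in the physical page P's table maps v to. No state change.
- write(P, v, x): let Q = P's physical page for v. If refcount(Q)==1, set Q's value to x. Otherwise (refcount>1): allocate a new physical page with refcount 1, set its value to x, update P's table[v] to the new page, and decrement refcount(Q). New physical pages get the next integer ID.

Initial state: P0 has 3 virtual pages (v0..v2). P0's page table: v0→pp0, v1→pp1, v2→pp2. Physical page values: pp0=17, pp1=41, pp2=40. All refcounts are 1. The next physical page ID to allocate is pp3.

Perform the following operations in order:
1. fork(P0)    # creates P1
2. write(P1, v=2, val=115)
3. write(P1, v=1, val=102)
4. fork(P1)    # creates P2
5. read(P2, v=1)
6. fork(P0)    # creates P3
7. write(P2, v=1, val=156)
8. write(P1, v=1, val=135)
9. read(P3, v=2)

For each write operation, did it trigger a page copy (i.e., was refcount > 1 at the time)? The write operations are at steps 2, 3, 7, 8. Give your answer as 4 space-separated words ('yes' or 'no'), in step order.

Op 1: fork(P0) -> P1. 3 ppages; refcounts: pp0:2 pp1:2 pp2:2
Op 2: write(P1, v2, 115). refcount(pp2)=2>1 -> COPY to pp3. 4 ppages; refcounts: pp0:2 pp1:2 pp2:1 pp3:1
Op 3: write(P1, v1, 102). refcount(pp1)=2>1 -> COPY to pp4. 5 ppages; refcounts: pp0:2 pp1:1 pp2:1 pp3:1 pp4:1
Op 4: fork(P1) -> P2. 5 ppages; refcounts: pp0:3 pp1:1 pp2:1 pp3:2 pp4:2
Op 5: read(P2, v1) -> 102. No state change.
Op 6: fork(P0) -> P3. 5 ppages; refcounts: pp0:4 pp1:2 pp2:2 pp3:2 pp4:2
Op 7: write(P2, v1, 156). refcount(pp4)=2>1 -> COPY to pp5. 6 ppages; refcounts: pp0:4 pp1:2 pp2:2 pp3:2 pp4:1 pp5:1
Op 8: write(P1, v1, 135). refcount(pp4)=1 -> write in place. 6 ppages; refcounts: pp0:4 pp1:2 pp2:2 pp3:2 pp4:1 pp5:1
Op 9: read(P3, v2) -> 40. No state change.

yes yes yes no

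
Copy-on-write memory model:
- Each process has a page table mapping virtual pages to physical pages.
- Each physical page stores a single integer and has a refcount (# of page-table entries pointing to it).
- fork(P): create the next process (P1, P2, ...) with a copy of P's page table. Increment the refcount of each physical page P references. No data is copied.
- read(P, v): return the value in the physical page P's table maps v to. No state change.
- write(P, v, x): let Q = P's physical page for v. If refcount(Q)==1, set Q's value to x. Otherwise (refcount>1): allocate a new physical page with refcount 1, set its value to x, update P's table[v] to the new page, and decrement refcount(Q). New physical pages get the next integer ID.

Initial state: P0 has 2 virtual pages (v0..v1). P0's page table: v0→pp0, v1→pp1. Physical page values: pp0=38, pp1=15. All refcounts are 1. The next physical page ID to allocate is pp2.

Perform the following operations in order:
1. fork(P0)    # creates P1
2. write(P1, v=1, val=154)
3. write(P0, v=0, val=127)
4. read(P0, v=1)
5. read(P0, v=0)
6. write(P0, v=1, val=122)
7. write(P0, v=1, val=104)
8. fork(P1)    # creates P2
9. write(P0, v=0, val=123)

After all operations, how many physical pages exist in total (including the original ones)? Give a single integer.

Answer: 4

Derivation:
Op 1: fork(P0) -> P1. 2 ppages; refcounts: pp0:2 pp1:2
Op 2: write(P1, v1, 154). refcount(pp1)=2>1 -> COPY to pp2. 3 ppages; refcounts: pp0:2 pp1:1 pp2:1
Op 3: write(P0, v0, 127). refcount(pp0)=2>1 -> COPY to pp3. 4 ppages; refcounts: pp0:1 pp1:1 pp2:1 pp3:1
Op 4: read(P0, v1) -> 15. No state change.
Op 5: read(P0, v0) -> 127. No state change.
Op 6: write(P0, v1, 122). refcount(pp1)=1 -> write in place. 4 ppages; refcounts: pp0:1 pp1:1 pp2:1 pp3:1
Op 7: write(P0, v1, 104). refcount(pp1)=1 -> write in place. 4 ppages; refcounts: pp0:1 pp1:1 pp2:1 pp3:1
Op 8: fork(P1) -> P2. 4 ppages; refcounts: pp0:2 pp1:1 pp2:2 pp3:1
Op 9: write(P0, v0, 123). refcount(pp3)=1 -> write in place. 4 ppages; refcounts: pp0:2 pp1:1 pp2:2 pp3:1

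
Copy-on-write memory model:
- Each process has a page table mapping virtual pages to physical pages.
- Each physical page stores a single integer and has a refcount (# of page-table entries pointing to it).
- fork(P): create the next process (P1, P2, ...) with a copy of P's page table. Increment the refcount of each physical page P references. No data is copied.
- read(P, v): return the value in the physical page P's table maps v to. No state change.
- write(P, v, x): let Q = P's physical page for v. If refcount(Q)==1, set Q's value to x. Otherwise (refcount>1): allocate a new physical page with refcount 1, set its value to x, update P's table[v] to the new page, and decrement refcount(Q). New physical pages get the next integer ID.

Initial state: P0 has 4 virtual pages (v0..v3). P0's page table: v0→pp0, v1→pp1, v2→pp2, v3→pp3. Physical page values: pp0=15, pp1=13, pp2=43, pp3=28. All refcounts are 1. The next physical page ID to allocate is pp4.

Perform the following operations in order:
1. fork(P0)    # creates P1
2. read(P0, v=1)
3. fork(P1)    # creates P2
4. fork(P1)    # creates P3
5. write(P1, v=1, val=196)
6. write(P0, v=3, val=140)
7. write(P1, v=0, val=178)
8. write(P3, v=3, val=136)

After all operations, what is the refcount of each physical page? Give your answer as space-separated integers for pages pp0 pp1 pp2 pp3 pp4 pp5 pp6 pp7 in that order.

Op 1: fork(P0) -> P1. 4 ppages; refcounts: pp0:2 pp1:2 pp2:2 pp3:2
Op 2: read(P0, v1) -> 13. No state change.
Op 3: fork(P1) -> P2. 4 ppages; refcounts: pp0:3 pp1:3 pp2:3 pp3:3
Op 4: fork(P1) -> P3. 4 ppages; refcounts: pp0:4 pp1:4 pp2:4 pp3:4
Op 5: write(P1, v1, 196). refcount(pp1)=4>1 -> COPY to pp4. 5 ppages; refcounts: pp0:4 pp1:3 pp2:4 pp3:4 pp4:1
Op 6: write(P0, v3, 140). refcount(pp3)=4>1 -> COPY to pp5. 6 ppages; refcounts: pp0:4 pp1:3 pp2:4 pp3:3 pp4:1 pp5:1
Op 7: write(P1, v0, 178). refcount(pp0)=4>1 -> COPY to pp6. 7 ppages; refcounts: pp0:3 pp1:3 pp2:4 pp3:3 pp4:1 pp5:1 pp6:1
Op 8: write(P3, v3, 136). refcount(pp3)=3>1 -> COPY to pp7. 8 ppages; refcounts: pp0:3 pp1:3 pp2:4 pp3:2 pp4:1 pp5:1 pp6:1 pp7:1

Answer: 3 3 4 2 1 1 1 1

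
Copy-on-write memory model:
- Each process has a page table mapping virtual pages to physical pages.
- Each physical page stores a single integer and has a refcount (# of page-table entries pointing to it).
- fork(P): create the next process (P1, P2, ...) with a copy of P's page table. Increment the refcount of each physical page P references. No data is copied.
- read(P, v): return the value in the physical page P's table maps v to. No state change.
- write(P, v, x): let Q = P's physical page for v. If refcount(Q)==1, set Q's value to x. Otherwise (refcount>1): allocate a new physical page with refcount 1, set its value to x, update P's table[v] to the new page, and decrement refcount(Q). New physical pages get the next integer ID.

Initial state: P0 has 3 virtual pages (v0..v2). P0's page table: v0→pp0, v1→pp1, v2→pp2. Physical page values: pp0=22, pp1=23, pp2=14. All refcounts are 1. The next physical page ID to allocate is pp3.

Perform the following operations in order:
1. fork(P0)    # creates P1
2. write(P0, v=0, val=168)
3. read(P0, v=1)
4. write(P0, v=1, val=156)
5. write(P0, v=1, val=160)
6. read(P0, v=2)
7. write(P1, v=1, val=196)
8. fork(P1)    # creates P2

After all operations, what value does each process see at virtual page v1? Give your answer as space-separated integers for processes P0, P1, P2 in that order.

Op 1: fork(P0) -> P1. 3 ppages; refcounts: pp0:2 pp1:2 pp2:2
Op 2: write(P0, v0, 168). refcount(pp0)=2>1 -> COPY to pp3. 4 ppages; refcounts: pp0:1 pp1:2 pp2:2 pp3:1
Op 3: read(P0, v1) -> 23. No state change.
Op 4: write(P0, v1, 156). refcount(pp1)=2>1 -> COPY to pp4. 5 ppages; refcounts: pp0:1 pp1:1 pp2:2 pp3:1 pp4:1
Op 5: write(P0, v1, 160). refcount(pp4)=1 -> write in place. 5 ppages; refcounts: pp0:1 pp1:1 pp2:2 pp3:1 pp4:1
Op 6: read(P0, v2) -> 14. No state change.
Op 7: write(P1, v1, 196). refcount(pp1)=1 -> write in place. 5 ppages; refcounts: pp0:1 pp1:1 pp2:2 pp3:1 pp4:1
Op 8: fork(P1) -> P2. 5 ppages; refcounts: pp0:2 pp1:2 pp2:3 pp3:1 pp4:1
P0: v1 -> pp4 = 160
P1: v1 -> pp1 = 196
P2: v1 -> pp1 = 196

Answer: 160 196 196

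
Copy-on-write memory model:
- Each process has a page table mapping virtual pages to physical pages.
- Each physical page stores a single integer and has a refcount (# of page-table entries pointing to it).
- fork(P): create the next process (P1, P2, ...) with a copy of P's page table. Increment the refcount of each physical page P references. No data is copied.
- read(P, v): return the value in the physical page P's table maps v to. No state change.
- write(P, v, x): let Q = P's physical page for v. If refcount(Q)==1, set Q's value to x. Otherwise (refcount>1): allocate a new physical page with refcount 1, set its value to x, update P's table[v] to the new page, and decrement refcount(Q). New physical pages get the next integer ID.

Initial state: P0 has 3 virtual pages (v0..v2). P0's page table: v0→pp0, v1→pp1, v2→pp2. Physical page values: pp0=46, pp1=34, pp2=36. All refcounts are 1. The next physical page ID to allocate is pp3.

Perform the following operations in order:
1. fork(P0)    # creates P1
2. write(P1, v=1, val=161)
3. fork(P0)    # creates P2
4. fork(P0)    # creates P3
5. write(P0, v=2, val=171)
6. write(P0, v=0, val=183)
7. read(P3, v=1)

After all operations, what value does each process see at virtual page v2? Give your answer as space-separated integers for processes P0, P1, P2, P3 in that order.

Op 1: fork(P0) -> P1. 3 ppages; refcounts: pp0:2 pp1:2 pp2:2
Op 2: write(P1, v1, 161). refcount(pp1)=2>1 -> COPY to pp3. 4 ppages; refcounts: pp0:2 pp1:1 pp2:2 pp3:1
Op 3: fork(P0) -> P2. 4 ppages; refcounts: pp0:3 pp1:2 pp2:3 pp3:1
Op 4: fork(P0) -> P3. 4 ppages; refcounts: pp0:4 pp1:3 pp2:4 pp3:1
Op 5: write(P0, v2, 171). refcount(pp2)=4>1 -> COPY to pp4. 5 ppages; refcounts: pp0:4 pp1:3 pp2:3 pp3:1 pp4:1
Op 6: write(P0, v0, 183). refcount(pp0)=4>1 -> COPY to pp5. 6 ppages; refcounts: pp0:3 pp1:3 pp2:3 pp3:1 pp4:1 pp5:1
Op 7: read(P3, v1) -> 34. No state change.
P0: v2 -> pp4 = 171
P1: v2 -> pp2 = 36
P2: v2 -> pp2 = 36
P3: v2 -> pp2 = 36

Answer: 171 36 36 36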